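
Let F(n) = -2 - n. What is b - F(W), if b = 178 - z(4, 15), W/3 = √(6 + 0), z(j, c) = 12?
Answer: 168 + 3*√6 ≈ 175.35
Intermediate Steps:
W = 3*√6 (W = 3*√(6 + 0) = 3*√6 ≈ 7.3485)
b = 166 (b = 178 - 1*12 = 178 - 12 = 166)
b - F(W) = 166 - (-2 - 3*√6) = 166 + (2 + 3*√6) = 168 + 3*√6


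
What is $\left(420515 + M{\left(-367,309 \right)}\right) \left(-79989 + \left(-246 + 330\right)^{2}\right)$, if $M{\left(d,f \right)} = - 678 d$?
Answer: $-48817047153$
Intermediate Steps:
$\left(420515 + M{\left(-367,309 \right)}\right) \left(-79989 + \left(-246 + 330\right)^{2}\right) = \left(420515 - -248826\right) \left(-79989 + \left(-246 + 330\right)^{2}\right) = \left(420515 + 248826\right) \left(-79989 + 84^{2}\right) = 669341 \left(-79989 + 7056\right) = 669341 \left(-72933\right) = -48817047153$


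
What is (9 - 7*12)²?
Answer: 5625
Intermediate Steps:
(9 - 7*12)² = (9 - 84)² = (-75)² = 5625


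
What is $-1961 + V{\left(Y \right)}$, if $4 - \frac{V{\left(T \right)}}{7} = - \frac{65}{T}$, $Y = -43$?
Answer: $- \frac{83574}{43} \approx -1943.6$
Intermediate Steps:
$V{\left(T \right)} = 28 + \frac{455}{T}$ ($V{\left(T \right)} = 28 - 7 \left(- \frac{65}{T}\right) = 28 + \frac{455}{T}$)
$-1961 + V{\left(Y \right)} = -1961 + \left(28 + \frac{455}{-43}\right) = -1961 + \left(28 + 455 \left(- \frac{1}{43}\right)\right) = -1961 + \left(28 - \frac{455}{43}\right) = -1961 + \frac{749}{43} = - \frac{83574}{43}$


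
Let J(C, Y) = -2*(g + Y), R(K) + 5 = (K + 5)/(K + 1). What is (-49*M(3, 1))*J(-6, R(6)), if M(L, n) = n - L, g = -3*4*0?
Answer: 672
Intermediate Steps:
g = 0 (g = -12*0 = 0)
R(K) = -5 + (5 + K)/(1 + K) (R(K) = -5 + (K + 5)/(K + 1) = -5 + (5 + K)/(1 + K))
J(C, Y) = -2*Y (J(C, Y) = -2*(0 + Y) = -2*Y)
(-49*M(3, 1))*J(-6, R(6)) = (-49*(1 - 1*3))*(-(-8)*6/(1 + 6)) = (-49*(1 - 3))*(-(-8)*6/7) = (-49*(-2))*(-(-8)*6/7) = 98*(-2*(-24/7)) = 98*(48/7) = 672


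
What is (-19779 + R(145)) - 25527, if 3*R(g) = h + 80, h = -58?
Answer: -135896/3 ≈ -45299.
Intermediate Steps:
R(g) = 22/3 (R(g) = (-58 + 80)/3 = (⅓)*22 = 22/3)
(-19779 + R(145)) - 25527 = (-19779 + 22/3) - 25527 = -59315/3 - 25527 = -135896/3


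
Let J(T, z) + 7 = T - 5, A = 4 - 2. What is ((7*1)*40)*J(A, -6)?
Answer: -2800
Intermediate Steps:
A = 2
J(T, z) = -12 + T (J(T, z) = -7 + (T - 5) = -7 + (-5 + T) = -12 + T)
((7*1)*40)*J(A, -6) = ((7*1)*40)*(-12 + 2) = (7*40)*(-10) = 280*(-10) = -2800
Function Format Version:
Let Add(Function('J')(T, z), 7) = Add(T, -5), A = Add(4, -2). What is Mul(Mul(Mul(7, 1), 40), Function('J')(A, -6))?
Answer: -2800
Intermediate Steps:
A = 2
Function('J')(T, z) = Add(-12, T) (Function('J')(T, z) = Add(-7, Add(T, -5)) = Add(-7, Add(-5, T)) = Add(-12, T))
Mul(Mul(Mul(7, 1), 40), Function('J')(A, -6)) = Mul(Mul(Mul(7, 1), 40), Add(-12, 2)) = Mul(Mul(7, 40), -10) = Mul(280, -10) = -2800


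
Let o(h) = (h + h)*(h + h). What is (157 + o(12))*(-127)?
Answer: -93091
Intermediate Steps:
o(h) = 4*h² (o(h) = (2*h)*(2*h) = 4*h²)
(157 + o(12))*(-127) = (157 + 4*12²)*(-127) = (157 + 4*144)*(-127) = (157 + 576)*(-127) = 733*(-127) = -93091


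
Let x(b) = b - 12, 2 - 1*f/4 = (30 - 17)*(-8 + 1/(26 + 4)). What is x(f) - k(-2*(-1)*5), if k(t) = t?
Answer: 6004/15 ≈ 400.27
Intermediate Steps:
f = 6334/15 (f = 8 - 4*(30 - 17)*(-8 + 1/(26 + 4)) = 8 - 52*(-8 + 1/30) = 8 - 52*(-239)/30 = 8 - 4*(-3107/30) = 8 + 6214/15 = 6334/15 ≈ 422.27)
x(b) = -12 + b
x(f) - k(-2*(-1)*5) = (-12 + 6334/15) - (-2*(-1))*5 = 6154/15 - 2*5 = 6154/15 - 1*10 = 6154/15 - 10 = 6004/15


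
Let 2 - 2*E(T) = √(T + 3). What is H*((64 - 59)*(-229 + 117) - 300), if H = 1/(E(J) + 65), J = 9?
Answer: -18920/1451 - 860*√3/4353 ≈ -13.381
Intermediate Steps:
E(T) = 1 - √(3 + T)/2 (E(T) = 1 - √(T + 3)/2 = 1 - √(3 + T)/2)
H = 1/(66 - √3) (H = 1/((1 - √(3 + 9)/2) + 65) = 1/((1 - √3) + 65) = 1/(66 - √3) ≈ 0.015560)
H*((64 - 59)*(-229 + 117) - 300) = (22/1451 + √3/4353)*((64 - 59)*(-229 + 117) - 300) = (22/1451 + √3/4353)*(5*(-112) - 300) = (22/1451 + √3/4353)*(-560 - 300) = (22/1451 + √3/4353)*(-860) = -18920/1451 - 860*√3/4353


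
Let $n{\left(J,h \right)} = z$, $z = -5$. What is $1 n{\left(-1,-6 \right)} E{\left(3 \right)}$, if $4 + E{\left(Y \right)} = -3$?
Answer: $35$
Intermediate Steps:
$E{\left(Y \right)} = -7$ ($E{\left(Y \right)} = -4 - 3 = -7$)
$n{\left(J,h \right)} = -5$
$1 n{\left(-1,-6 \right)} E{\left(3 \right)} = 1 \left(-5\right) \left(-7\right) = \left(-5\right) \left(-7\right) = 35$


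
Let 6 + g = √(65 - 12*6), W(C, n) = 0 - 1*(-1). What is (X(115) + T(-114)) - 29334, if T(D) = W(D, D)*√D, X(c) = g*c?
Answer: -30024 + I*√114 + 115*I*√7 ≈ -30024.0 + 314.94*I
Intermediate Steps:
W(C, n) = 1 (W(C, n) = 0 + 1 = 1)
g = -6 + I*√7 (g = -6 + √(65 - 12*6) = -6 + √(65 - 72) = -6 + √(-7) = -6 + I*√7 ≈ -6.0 + 2.6458*I)
X(c) = c*(-6 + I*√7) (X(c) = (-6 + I*√7)*c = c*(-6 + I*√7))
T(D) = √D (T(D) = 1*√D = √D)
(X(115) + T(-114)) - 29334 = (115*(-6 + I*√7) + √(-114)) - 29334 = ((-690 + 115*I*√7) + I*√114) - 29334 = (-690 + I*√114 + 115*I*√7) - 29334 = -30024 + I*√114 + 115*I*√7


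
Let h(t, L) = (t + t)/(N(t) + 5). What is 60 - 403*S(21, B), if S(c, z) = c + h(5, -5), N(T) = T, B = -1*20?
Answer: -8806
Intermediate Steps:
B = -20
h(t, L) = 2*t/(5 + t) (h(t, L) = (t + t)/(t + 5) = (2*t)/(5 + t) = 2*t/(5 + t))
S(c, z) = 1 + c (S(c, z) = c + 2*5/(5 + 5) = c + 2*5/10 = c + 2*5*(⅒) = c + 1 = 1 + c)
60 - 403*S(21, B) = 60 - 403*(1 + 21) = 60 - 403*22 = 60 - 8866 = -8806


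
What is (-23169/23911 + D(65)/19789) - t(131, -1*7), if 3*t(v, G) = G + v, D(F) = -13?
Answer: -60050079148/1419524337 ≈ -42.303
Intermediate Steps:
t(v, G) = G/3 + v/3 (t(v, G) = (G + v)/3 = G/3 + v/3)
(-23169/23911 + D(65)/19789) - t(131, -1*7) = (-23169/23911 - 13/19789) - ((-1*7)/3 + (⅓)*131) = (-23169*1/23911 - 13*1/19789) - ((⅓)*(-7) + 131/3) = (-23169/23911 - 13/19789) - (-7/3 + 131/3) = -458802184/473174779 - 1*124/3 = -458802184/473174779 - 124/3 = -60050079148/1419524337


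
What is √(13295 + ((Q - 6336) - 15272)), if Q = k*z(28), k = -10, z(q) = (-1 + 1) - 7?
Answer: I*√8243 ≈ 90.791*I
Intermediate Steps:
z(q) = -7 (z(q) = 0 - 7 = -7)
Q = 70 (Q = -10*(-7) = 70)
√(13295 + ((Q - 6336) - 15272)) = √(13295 + ((70 - 6336) - 15272)) = √(13295 + (-6266 - 15272)) = √(13295 - 21538) = √(-8243) = I*√8243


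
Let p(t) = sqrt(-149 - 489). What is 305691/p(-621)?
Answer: -305691*I*sqrt(638)/638 ≈ -12102.0*I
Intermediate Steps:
p(t) = I*sqrt(638) (p(t) = sqrt(-638) = I*sqrt(638))
305691/p(-621) = 305691/((I*sqrt(638))) = 305691*(-I*sqrt(638)/638) = -305691*I*sqrt(638)/638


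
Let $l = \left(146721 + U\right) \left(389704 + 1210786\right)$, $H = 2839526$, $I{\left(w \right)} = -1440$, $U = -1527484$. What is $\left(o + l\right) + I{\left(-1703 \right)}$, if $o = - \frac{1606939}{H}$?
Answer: $- \frac{6275061054526109999}{2839526} \approx -2.2099 \cdot 10^{12}$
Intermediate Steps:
$l = -2209897373870$ ($l = \left(146721 - 1527484\right) \left(389704 + 1210786\right) = \left(-1380763\right) 1600490 = -2209897373870$)
$o = - \frac{1606939}{2839526} \approx -0.56592$
$\left(o + l\right) + I{\left(-1703 \right)} = \left(- \frac{1606939}{2839526} - 2209897373870\right) - 1440 = - \frac{6275061050437192559}{2839526} - 1440 = - \frac{6275061054526109999}{2839526}$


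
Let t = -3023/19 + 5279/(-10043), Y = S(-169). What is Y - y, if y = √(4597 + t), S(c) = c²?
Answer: 28561 - √1335286048843/17347 ≈ 28494.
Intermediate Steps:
Y = 28561 (Y = (-169)² = 28561)
t = -30460290/190817 (t = -3023*1/19 + 5279*(-1/10043) = -3023/19 - 5279/10043 = -30460290/190817 ≈ -159.63)
y = √1335286048843/17347 (y = √(4597 - 30460290/190817) = √(846725459/190817) = √1335286048843/17347 ≈ 66.614)
Y - y = 28561 - √1335286048843/17347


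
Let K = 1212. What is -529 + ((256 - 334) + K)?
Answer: 605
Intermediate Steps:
-529 + ((256 - 334) + K) = -529 + ((256 - 334) + 1212) = -529 + (-78 + 1212) = -529 + 1134 = 605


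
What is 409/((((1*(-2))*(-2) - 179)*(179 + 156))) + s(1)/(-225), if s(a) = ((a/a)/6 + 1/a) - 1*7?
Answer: 59989/3165750 ≈ 0.018949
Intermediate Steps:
s(a) = -41/6 + 1/a (s(a) = (1*(1/6) + 1/a) - 7 = (1/6 + 1/a) - 7 = -41/6 + 1/a)
409/((((1*(-2))*(-2) - 179)*(179 + 156))) + s(1)/(-225) = 409/((((1*(-2))*(-2) - 179)*(179 + 156))) + (-41/6 + 1/1)/(-225) = 409/(((-2*(-2) - 179)*335)) + (-41/6 + 1)*(-1/225) = 409/(((4 - 179)*335)) - 35/6*(-1/225) = 409/((-175*335)) + 7/270 = 409/(-58625) + 7/270 = 409*(-1/58625) + 7/270 = -409/58625 + 7/270 = 59989/3165750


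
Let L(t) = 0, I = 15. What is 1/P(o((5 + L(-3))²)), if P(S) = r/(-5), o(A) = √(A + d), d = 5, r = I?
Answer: -⅓ ≈ -0.33333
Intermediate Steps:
r = 15
o(A) = √(5 + A) (o(A) = √(A + 5) = √(5 + A))
P(S) = -3 (P(S) = 15/(-5) = 15*(-⅕) = -3)
1/P(o((5 + L(-3))²)) = 1/(-3) = -⅓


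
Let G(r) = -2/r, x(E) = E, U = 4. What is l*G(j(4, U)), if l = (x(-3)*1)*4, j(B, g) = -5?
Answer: -24/5 ≈ -4.8000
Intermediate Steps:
l = -12 (l = -3*1*4 = -3*4 = -12)
l*G(j(4, U)) = -(-24)/(-5) = -(-24)*(-1)/5 = -12*2/5 = -24/5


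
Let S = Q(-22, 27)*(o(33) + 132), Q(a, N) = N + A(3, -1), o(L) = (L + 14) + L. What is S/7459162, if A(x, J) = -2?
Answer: 2650/3729581 ≈ 0.00071054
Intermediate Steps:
o(L) = 14 + 2*L (o(L) = (14 + L) + L = 14 + 2*L)
Q(a, N) = -2 + N (Q(a, N) = N - 2 = -2 + N)
S = 5300 (S = (-2 + 27)*((14 + 2*33) + 132) = 25*((14 + 66) + 132) = 25*(80 + 132) = 25*212 = 5300)
S/7459162 = 5300/7459162 = 5300*(1/7459162) = 2650/3729581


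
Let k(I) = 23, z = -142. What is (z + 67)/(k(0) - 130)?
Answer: 75/107 ≈ 0.70093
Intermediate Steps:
(z + 67)/(k(0) - 130) = (-142 + 67)/(23 - 130) = -75/(-107) = -75*(-1/107) = 75/107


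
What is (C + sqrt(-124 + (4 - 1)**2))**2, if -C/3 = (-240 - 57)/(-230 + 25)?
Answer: (891 - 205*I*sqrt(115))**2/42025 ≈ -96.109 - 93.219*I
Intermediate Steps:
C = -891/205 (C = -3*(-240 - 57)/(-230 + 25) = -(-891)/(-205) = -(-891)*(-1)/205 = -3*297/205 = -891/205 ≈ -4.3463)
(C + sqrt(-124 + (4 - 1)**2))**2 = (-891/205 + sqrt(-124 + (4 - 1)**2))**2 = (-891/205 + sqrt(-124 + 3**2))**2 = (-891/205 + sqrt(-124 + 9))**2 = (-891/205 + sqrt(-115))**2 = (-891/205 + I*sqrt(115))**2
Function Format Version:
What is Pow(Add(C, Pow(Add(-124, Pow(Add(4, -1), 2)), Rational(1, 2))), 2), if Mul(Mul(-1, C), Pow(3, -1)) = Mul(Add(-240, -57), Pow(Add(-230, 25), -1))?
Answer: Mul(Rational(1, 42025), Pow(Add(891, Mul(-205, I, Pow(115, Rational(1, 2)))), 2)) ≈ Add(-96.109, Mul(-93.219, I))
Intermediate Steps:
C = Rational(-891, 205) (C = Mul(-3, Mul(Add(-240, -57), Pow(Add(-230, 25), -1))) = Mul(-3, Mul(-297, Pow(-205, -1))) = Mul(-3, Mul(-297, Rational(-1, 205))) = Mul(-3, Rational(297, 205)) = Rational(-891, 205) ≈ -4.3463)
Pow(Add(C, Pow(Add(-124, Pow(Add(4, -1), 2)), Rational(1, 2))), 2) = Pow(Add(Rational(-891, 205), Pow(Add(-124, Pow(Add(4, -1), 2)), Rational(1, 2))), 2) = Pow(Add(Rational(-891, 205), Pow(Add(-124, Pow(3, 2)), Rational(1, 2))), 2) = Pow(Add(Rational(-891, 205), Pow(Add(-124, 9), Rational(1, 2))), 2) = Pow(Add(Rational(-891, 205), Pow(-115, Rational(1, 2))), 2) = Pow(Add(Rational(-891, 205), Mul(I, Pow(115, Rational(1, 2)))), 2)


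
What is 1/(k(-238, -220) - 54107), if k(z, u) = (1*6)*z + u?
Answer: -1/55755 ≈ -1.7936e-5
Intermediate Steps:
k(z, u) = u + 6*z (k(z, u) = 6*z + u = u + 6*z)
1/(k(-238, -220) - 54107) = 1/((-220 + 6*(-238)) - 54107) = 1/((-220 - 1428) - 54107) = 1/(-1648 - 54107) = 1/(-55755) = -1/55755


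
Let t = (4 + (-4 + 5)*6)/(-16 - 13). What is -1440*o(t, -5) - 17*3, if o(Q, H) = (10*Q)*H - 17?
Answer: -11559/29 ≈ -398.59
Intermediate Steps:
t = -10/29 (t = (4 + 1*6)/(-29) = (4 + 6)*(-1/29) = 10*(-1/29) = -10/29 ≈ -0.34483)
o(Q, H) = -17 + 10*H*Q (o(Q, H) = 10*H*Q - 17 = -17 + 10*H*Q)
-1440*o(t, -5) - 17*3 = -1440*(-17 + 10*(-5)*(-10/29)) - 17*3 = -1440*(-17 + 500/29) - 51 = -1440*7/29 - 51 = -10080/29 - 51 = -11559/29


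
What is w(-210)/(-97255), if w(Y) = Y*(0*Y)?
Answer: 0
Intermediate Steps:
w(Y) = 0 (w(Y) = Y*0 = 0)
w(-210)/(-97255) = 0/(-97255) = 0*(-1/97255) = 0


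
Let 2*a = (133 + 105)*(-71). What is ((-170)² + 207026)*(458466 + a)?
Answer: 106170710742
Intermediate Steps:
a = -8449 (a = ((133 + 105)*(-71))/2 = (238*(-71))/2 = (½)*(-16898) = -8449)
((-170)² + 207026)*(458466 + a) = ((-170)² + 207026)*(458466 - 8449) = (28900 + 207026)*450017 = 235926*450017 = 106170710742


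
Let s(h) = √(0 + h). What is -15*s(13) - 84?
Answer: -84 - 15*√13 ≈ -138.08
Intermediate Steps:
s(h) = √h
-15*s(13) - 84 = -15*√13 - 84 = -84 - 15*√13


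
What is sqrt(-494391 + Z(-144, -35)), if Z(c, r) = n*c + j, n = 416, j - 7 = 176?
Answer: 24*I*sqrt(962) ≈ 744.39*I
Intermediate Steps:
j = 183 (j = 7 + 176 = 183)
Z(c, r) = 183 + 416*c (Z(c, r) = 416*c + 183 = 183 + 416*c)
sqrt(-494391 + Z(-144, -35)) = sqrt(-494391 + (183 + 416*(-144))) = sqrt(-494391 + (183 - 59904)) = sqrt(-494391 - 59721) = sqrt(-554112) = 24*I*sqrt(962)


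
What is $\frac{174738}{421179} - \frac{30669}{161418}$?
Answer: $\frac{1698746637}{7553985758} \approx 0.22488$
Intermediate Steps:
$\frac{174738}{421179} - \frac{30669}{161418} = 174738 \cdot \frac{1}{421179} - \frac{10223}{53806} = \frac{58246}{140393} - \frac{10223}{53806} = \frac{1698746637}{7553985758}$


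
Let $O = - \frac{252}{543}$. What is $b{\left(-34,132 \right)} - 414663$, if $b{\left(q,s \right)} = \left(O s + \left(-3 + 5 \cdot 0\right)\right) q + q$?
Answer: $- \frac{74664703}{181} \approx -4.1251 \cdot 10^{5}$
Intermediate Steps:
$O = - \frac{84}{181}$ ($O = \left(-252\right) \frac{1}{543} = - \frac{84}{181} \approx -0.46409$)
$b{\left(q,s \right)} = q + q \left(-3 - \frac{84 s}{181}\right)$ ($b{\left(q,s \right)} = \left(- \frac{84 s}{181} + \left(-3 + 5 \cdot 0\right)\right) q + q = \left(- \frac{84 s}{181} + \left(-3 + 0\right)\right) q + q = \left(- \frac{84 s}{181} - 3\right) q + q = \left(-3 - \frac{84 s}{181}\right) q + q = q \left(-3 - \frac{84 s}{181}\right) + q = q + q \left(-3 - \frac{84 s}{181}\right)$)
$b{\left(-34,132 \right)} - 414663 = \left(- \frac{2}{181}\right) \left(-34\right) \left(181 + 42 \cdot 132\right) - 414663 = \left(- \frac{2}{181}\right) \left(-34\right) \left(181 + 5544\right) - 414663 = \left(- \frac{2}{181}\right) \left(-34\right) 5725 - 414663 = \frac{389300}{181} - 414663 = - \frac{74664703}{181}$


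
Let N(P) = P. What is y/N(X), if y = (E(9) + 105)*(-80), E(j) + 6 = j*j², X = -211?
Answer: 66240/211 ≈ 313.93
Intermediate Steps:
E(j) = -6 + j³ (E(j) = -6 + j*j² = -6 + j³)
y = -66240 (y = ((-6 + 9³) + 105)*(-80) = ((-6 + 729) + 105)*(-80) = (723 + 105)*(-80) = 828*(-80) = -66240)
y/N(X) = -66240/(-211) = -66240*(-1/211) = 66240/211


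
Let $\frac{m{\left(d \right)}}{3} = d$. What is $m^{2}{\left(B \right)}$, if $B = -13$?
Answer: $1521$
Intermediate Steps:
$m{\left(d \right)} = 3 d$
$m^{2}{\left(B \right)} = \left(3 \left(-13\right)\right)^{2} = \left(-39\right)^{2} = 1521$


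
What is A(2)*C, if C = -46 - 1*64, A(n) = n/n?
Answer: -110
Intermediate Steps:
A(n) = 1
C = -110 (C = -46 - 64 = -110)
A(2)*C = 1*(-110) = -110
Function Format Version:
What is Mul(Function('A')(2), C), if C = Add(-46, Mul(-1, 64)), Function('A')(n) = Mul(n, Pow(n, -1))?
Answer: -110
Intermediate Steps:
Function('A')(n) = 1
C = -110 (C = Add(-46, -64) = -110)
Mul(Function('A')(2), C) = Mul(1, -110) = -110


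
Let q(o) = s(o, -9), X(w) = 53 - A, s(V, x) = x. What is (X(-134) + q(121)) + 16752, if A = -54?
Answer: 16850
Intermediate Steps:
X(w) = 107 (X(w) = 53 - 1*(-54) = 53 + 54 = 107)
q(o) = -9
(X(-134) + q(121)) + 16752 = (107 - 9) + 16752 = 98 + 16752 = 16850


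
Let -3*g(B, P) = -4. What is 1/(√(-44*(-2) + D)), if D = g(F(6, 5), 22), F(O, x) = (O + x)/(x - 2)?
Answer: √201/134 ≈ 0.10580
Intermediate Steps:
F(O, x) = (O + x)/(-2 + x)
g(B, P) = 4/3 (g(B, P) = -⅓*(-4) = 4/3)
D = 4/3 ≈ 1.3333
1/(√(-44*(-2) + D)) = 1/(√(-44*(-2) + 4/3)) = 1/(√(88 + 4/3)) = 1/(√(268/3)) = 1/(2*√201/3) = √201/134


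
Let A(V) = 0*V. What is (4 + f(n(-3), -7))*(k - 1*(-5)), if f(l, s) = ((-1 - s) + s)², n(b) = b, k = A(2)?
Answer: 25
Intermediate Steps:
A(V) = 0
k = 0
f(l, s) = 1 (f(l, s) = (-1)² = 1)
(4 + f(n(-3), -7))*(k - 1*(-5)) = (4 + 1)*(0 - 1*(-5)) = 5*(0 + 5) = 5*5 = 25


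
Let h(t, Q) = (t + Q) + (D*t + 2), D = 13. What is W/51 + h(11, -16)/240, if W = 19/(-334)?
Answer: 19835/34068 ≈ 0.58222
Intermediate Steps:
W = -19/334 (W = 19*(-1/334) = -19/334 ≈ -0.056886)
h(t, Q) = 2 + Q + 14*t (h(t, Q) = (t + Q) + (13*t + 2) = (Q + t) + (2 + 13*t) = 2 + Q + 14*t)
W/51 + h(11, -16)/240 = -19/334/51 + (2 - 16 + 14*11)/240 = -19/334*1/51 + (2 - 16 + 154)*(1/240) = -19/17034 + 140*(1/240) = -19/17034 + 7/12 = 19835/34068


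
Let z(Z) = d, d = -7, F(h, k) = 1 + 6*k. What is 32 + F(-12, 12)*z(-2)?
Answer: -479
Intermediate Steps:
z(Z) = -7
32 + F(-12, 12)*z(-2) = 32 + (1 + 6*12)*(-7) = 32 + (1 + 72)*(-7) = 32 + 73*(-7) = 32 - 511 = -479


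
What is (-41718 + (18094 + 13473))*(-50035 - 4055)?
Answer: 549067590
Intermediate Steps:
(-41718 + (18094 + 13473))*(-50035 - 4055) = (-41718 + 31567)*(-54090) = -10151*(-54090) = 549067590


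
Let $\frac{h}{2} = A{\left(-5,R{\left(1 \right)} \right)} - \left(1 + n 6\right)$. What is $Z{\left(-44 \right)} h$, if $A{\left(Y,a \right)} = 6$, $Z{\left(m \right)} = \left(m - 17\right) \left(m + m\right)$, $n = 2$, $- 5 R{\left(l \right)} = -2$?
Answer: $-75152$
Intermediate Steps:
$R{\left(l \right)} = \frac{2}{5}$ ($R{\left(l \right)} = \left(- \frac{1}{5}\right) \left(-2\right) = \frac{2}{5}$)
$Z{\left(m \right)} = 2 m \left(-17 + m\right)$ ($Z{\left(m \right)} = \left(-17 + m\right) 2 m = 2 m \left(-17 + m\right)$)
$h = -14$ ($h = 2 \left(6 - \left(1 + 2 \cdot 6\right)\right) = 2 \left(6 - \left(1 + 12\right)\right) = 2 \left(6 - 13\right) = 2 \left(-7\right) = -14$)
$Z{\left(-44 \right)} h = 2 \left(-44\right) \left(-17 - 44\right) \left(-14\right) = 2 \left(-44\right) \left(-61\right) \left(-14\right) = 5368 \left(-14\right) = -75152$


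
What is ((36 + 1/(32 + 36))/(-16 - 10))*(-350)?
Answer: 428575/884 ≈ 484.81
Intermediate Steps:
((36 + 1/(32 + 36))/(-16 - 10))*(-350) = ((36 + 1/68)/(-26))*(-350) = ((36 + 1/68)*(-1/26))*(-350) = ((2449/68)*(-1/26))*(-350) = -2449/1768*(-350) = 428575/884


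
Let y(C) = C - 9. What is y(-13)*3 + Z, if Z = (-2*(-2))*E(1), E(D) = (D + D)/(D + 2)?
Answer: -190/3 ≈ -63.333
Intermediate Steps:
y(C) = -9 + C
E(D) = 2*D/(2 + D) (E(D) = (2*D)/(2 + D) = 2*D/(2 + D))
Z = 8/3 (Z = (-2*(-2))*(2*1/(2 + 1)) = 4*(2*1/3) = 4*(2*1*(⅓)) = 4*(⅔) = 8/3 ≈ 2.6667)
y(-13)*3 + Z = (-9 - 13)*3 + 8/3 = -22*3 + 8/3 = -66 + 8/3 = -190/3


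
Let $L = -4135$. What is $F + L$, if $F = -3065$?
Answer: $-7200$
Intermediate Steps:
$F + L = -3065 - 4135 = -7200$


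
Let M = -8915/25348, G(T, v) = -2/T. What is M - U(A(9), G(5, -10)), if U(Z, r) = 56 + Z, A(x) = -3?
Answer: -1352359/25348 ≈ -53.352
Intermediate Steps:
M = -8915/25348 (M = -8915*1/25348 = -8915/25348 ≈ -0.35170)
M - U(A(9), G(5, -10)) = -8915/25348 - (56 - 3) = -8915/25348 - 1*53 = -8915/25348 - 53 = -1352359/25348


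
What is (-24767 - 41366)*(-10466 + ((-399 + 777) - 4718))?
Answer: 979165198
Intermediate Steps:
(-24767 - 41366)*(-10466 + ((-399 + 777) - 4718)) = -66133*(-10466 + (378 - 4718)) = -66133*(-10466 - 4340) = -66133*(-14806) = 979165198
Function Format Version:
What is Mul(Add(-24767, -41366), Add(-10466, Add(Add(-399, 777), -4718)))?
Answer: 979165198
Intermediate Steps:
Mul(Add(-24767, -41366), Add(-10466, Add(Add(-399, 777), -4718))) = Mul(-66133, Add(-10466, Add(378, -4718))) = Mul(-66133, Add(-10466, -4340)) = Mul(-66133, -14806) = 979165198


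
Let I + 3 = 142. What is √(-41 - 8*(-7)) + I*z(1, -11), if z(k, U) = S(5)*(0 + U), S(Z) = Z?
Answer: -7645 + √15 ≈ -7641.1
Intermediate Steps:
z(k, U) = 5*U (z(k, U) = 5*(0 + U) = 5*U)
I = 139 (I = -3 + 142 = 139)
√(-41 - 8*(-7)) + I*z(1, -11) = √(-41 - 8*(-7)) + 139*(5*(-11)) = √(-41 + 56) + 139*(-55) = √15 - 7645 = -7645 + √15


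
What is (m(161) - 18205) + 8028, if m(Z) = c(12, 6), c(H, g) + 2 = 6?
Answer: -10173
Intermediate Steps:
c(H, g) = 4 (c(H, g) = -2 + 6 = 4)
m(Z) = 4
(m(161) - 18205) + 8028 = (4 - 18205) + 8028 = -18201 + 8028 = -10173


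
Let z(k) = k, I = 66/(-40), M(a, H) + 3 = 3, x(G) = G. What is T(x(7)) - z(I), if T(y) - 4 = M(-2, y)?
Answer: 113/20 ≈ 5.6500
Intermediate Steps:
M(a, H) = 0 (M(a, H) = -3 + 3 = 0)
I = -33/20 (I = 66*(-1/40) = -33/20 ≈ -1.6500)
T(y) = 4 (T(y) = 4 + 0 = 4)
T(x(7)) - z(I) = 4 - 1*(-33/20) = 4 + 33/20 = 113/20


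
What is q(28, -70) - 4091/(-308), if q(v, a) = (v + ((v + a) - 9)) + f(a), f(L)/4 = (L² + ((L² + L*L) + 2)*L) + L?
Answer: -839376913/308 ≈ -2.7252e+6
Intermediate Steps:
f(L) = 4*L + 4*L² + 4*L*(2 + 2*L²) (f(L) = 4*((L² + ((L² + L*L) + 2)*L) + L) = 4*((L² + ((L² + L²) + 2)*L) + L) = 4*((L² + (2*L² + 2)*L) + L) = 4*((L² + (2 + 2*L²)*L) + L) = 4*((L² + L*(2 + 2*L²)) + L) = 4*(L + L² + L*(2 + 2*L²)) = 4*L + 4*L² + 4*L*(2 + 2*L²))
q(v, a) = -9 + a + 2*v + 4*a*(3 + a + 2*a²) (q(v, a) = (v + ((v + a) - 9)) + 4*a*(3 + a + 2*a²) = (v + ((a + v) - 9)) + 4*a*(3 + a + 2*a²) = (v + (-9 + a + v)) + 4*a*(3 + a + 2*a²) = (-9 + a + 2*v) + 4*a*(3 + a + 2*a²) = -9 + a + 2*v + 4*a*(3 + a + 2*a²))
q(28, -70) - 4091/(-308) = (-9 - 70 + 2*28 + 4*(-70)*(3 - 70 + 2*(-70)²)) - 4091/(-308) = (-9 - 70 + 56 + 4*(-70)*(3 - 70 + 2*4900)) - 4091*(-1/308) = (-9 - 70 + 56 + 4*(-70)*(3 - 70 + 9800)) + 4091/308 = (-9 - 70 + 56 + 4*(-70)*9733) + 4091/308 = (-9 - 70 + 56 - 2725240) + 4091/308 = -2725263 + 4091/308 = -839376913/308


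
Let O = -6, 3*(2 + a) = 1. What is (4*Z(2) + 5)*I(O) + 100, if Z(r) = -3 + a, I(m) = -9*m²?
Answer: 4528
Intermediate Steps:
a = -5/3 (a = -2 + (⅓)*1 = -2 + ⅓ = -5/3 ≈ -1.6667)
Z(r) = -14/3 (Z(r) = -3 - 5/3 = -14/3)
(4*Z(2) + 5)*I(O) + 100 = (4*(-14/3) + 5)*(-9*(-6)²) + 100 = (-56/3 + 5)*(-9*36) + 100 = -41/3*(-324) + 100 = 4428 + 100 = 4528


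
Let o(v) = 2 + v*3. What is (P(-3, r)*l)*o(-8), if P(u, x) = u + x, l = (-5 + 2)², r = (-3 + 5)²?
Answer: -198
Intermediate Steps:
r = 4 (r = 2² = 4)
l = 9 (l = (-3)² = 9)
o(v) = 2 + 3*v
(P(-3, r)*l)*o(-8) = ((-3 + 4)*9)*(2 + 3*(-8)) = (1*9)*(2 - 24) = 9*(-22) = -198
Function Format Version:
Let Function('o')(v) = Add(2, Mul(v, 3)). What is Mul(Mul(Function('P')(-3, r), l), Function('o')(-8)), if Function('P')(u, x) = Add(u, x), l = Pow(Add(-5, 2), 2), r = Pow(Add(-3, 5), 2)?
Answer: -198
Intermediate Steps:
r = 4 (r = Pow(2, 2) = 4)
l = 9 (l = Pow(-3, 2) = 9)
Function('o')(v) = Add(2, Mul(3, v))
Mul(Mul(Function('P')(-3, r), l), Function('o')(-8)) = Mul(Mul(Add(-3, 4), 9), Add(2, Mul(3, -8))) = Mul(Mul(1, 9), Add(2, -24)) = Mul(9, -22) = -198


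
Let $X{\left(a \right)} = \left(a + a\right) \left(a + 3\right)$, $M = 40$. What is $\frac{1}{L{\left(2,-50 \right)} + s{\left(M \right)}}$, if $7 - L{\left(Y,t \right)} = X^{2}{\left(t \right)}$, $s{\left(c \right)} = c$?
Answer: $- \frac{1}{22089953} \approx -4.5269 \cdot 10^{-8}$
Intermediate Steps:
$X{\left(a \right)} = 2 a \left(3 + a\right)$
$L{\left(Y,t \right)} = 7 - 4 t^{2} \left(3 + t\right)^{2}$ ($L{\left(Y,t \right)} = 7 - \left(2 t \left(3 + t\right)\right)^{2} = 7 - 4 t^{2} \left(3 + t\right)^{2}$)
$\frac{1}{L{\left(2,-50 \right)} + s{\left(M \right)}} = \frac{1}{\left(7 - 4 \left(-50\right)^{2} \left(3 - 50\right)^{2}\right) + 40} = \frac{1}{\left(7 - 10000 \left(-47\right)^{2}\right) + 40} = \frac{1}{\left(7 - 10000 \cdot 2209\right) + 40} = \frac{1}{\left(7 - 22090000\right) + 40} = \frac{1}{-22089993 + 40} = \frac{1}{-22089953} = - \frac{1}{22089953}$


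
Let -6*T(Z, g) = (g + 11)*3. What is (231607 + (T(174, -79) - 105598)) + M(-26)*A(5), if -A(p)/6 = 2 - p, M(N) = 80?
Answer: 127483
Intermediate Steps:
T(Z, g) = -11/2 - g/2 (T(Z, g) = -(g + 11)*3/6 = -(11 + g)*3/6 = -(33 + 3*g)/6 = -11/2 - g/2)
A(p) = -12 + 6*p (A(p) = -6*(2 - p) = -12 + 6*p)
(231607 + (T(174, -79) - 105598)) + M(-26)*A(5) = (231607 + ((-11/2 - ½*(-79)) - 105598)) + 80*(-12 + 6*5) = (231607 + ((-11/2 + 79/2) - 105598)) + 80*(-12 + 30) = (231607 + (34 - 105598)) + 80*18 = (231607 - 105564) + 1440 = 126043 + 1440 = 127483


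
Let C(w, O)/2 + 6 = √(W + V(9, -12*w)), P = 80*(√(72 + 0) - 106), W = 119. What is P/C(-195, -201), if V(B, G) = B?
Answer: -5400/23 - 8120*√2/23 ≈ -734.06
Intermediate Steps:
P = -8480 + 480*√2 (P = 80*(√72 - 106) = 80*(6*√2 - 106) = 80*(-106 + 6*√2) = -8480 + 480*√2 ≈ -7801.2)
C(w, O) = -12 + 16*√2 (C(w, O) = -12 + 2*√(119 + 9) = -12 + 2*√128 = -12 + 2*(8*√2) = -12 + 16*√2)
P/C(-195, -201) = (-8480 + 480*√2)/(-12 + 16*√2)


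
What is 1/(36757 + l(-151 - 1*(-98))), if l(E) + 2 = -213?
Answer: 1/36542 ≈ 2.7366e-5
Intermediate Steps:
l(E) = -215 (l(E) = -2 - 213 = -215)
1/(36757 + l(-151 - 1*(-98))) = 1/(36757 - 215) = 1/36542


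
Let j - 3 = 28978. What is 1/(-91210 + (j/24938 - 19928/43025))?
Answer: -1072957450/97863699071439 ≈ -1.0964e-5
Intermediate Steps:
j = 28981 (j = 3 + 28978 = 28981)
1/(-91210 + (j/24938 - 19928/43025)) = 1/(-91210 + (28981/24938 - 19928/43025)) = 1/(-91210 + 749943061/1072957450) = 1/(-97863699071439/1072957450) = -1072957450/97863699071439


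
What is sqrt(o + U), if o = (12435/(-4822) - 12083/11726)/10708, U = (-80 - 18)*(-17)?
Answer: sqrt(9542580933780014304886845)/75682500322 ≈ 40.817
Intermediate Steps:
U = 1666 (U = -98*(-17) = 1666)
o = -51019259/151365000644 (o = (12435*(-1/4822) - 12083*1/11726)*(1/10708) = (-12435/4822 - 12083/11726)*(1/10708) = -51019259/14135693*1/10708 = -51019259/151365000644 ≈ -0.00033706)
sqrt(o + U) = sqrt(-51019259/151365000644 + 1666) = sqrt(252174040053645/151365000644) = sqrt(9542580933780014304886845)/75682500322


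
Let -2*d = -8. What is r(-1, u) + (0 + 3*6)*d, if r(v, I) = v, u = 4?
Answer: 71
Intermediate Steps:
d = 4 (d = -½*(-8) = 4)
r(-1, u) + (0 + 3*6)*d = -1 + (0 + 3*6)*4 = -1 + (0 + 18)*4 = -1 + 18*4 = -1 + 72 = 71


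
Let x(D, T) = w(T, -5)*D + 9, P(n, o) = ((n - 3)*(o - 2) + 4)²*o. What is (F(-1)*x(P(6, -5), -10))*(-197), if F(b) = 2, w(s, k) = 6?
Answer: 3412434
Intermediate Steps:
P(n, o) = o*(4 + (-3 + n)*(-2 + o))² (P(n, o) = ((-3 + n)*(-2 + o) + 4)²*o = (4 + (-3 + n)*(-2 + o))²*o = o*(4 + (-3 + n)*(-2 + o))²)
x(D, T) = 9 + 6*D (x(D, T) = 6*D + 9 = 9 + 6*D)
(F(-1)*x(P(6, -5), -10))*(-197) = (2*(9 + 6*(-5*(10 - 3*(-5) - 2*6 + 6*(-5))²)))*(-197) = (2*(9 + 6*(-5*(10 + 15 - 12 - 30)²)))*(-197) = (2*(9 + 6*(-5*(-17)²)))*(-197) = (2*(9 + 6*(-5*289)))*(-197) = (2*(9 + 6*(-1445)))*(-197) = (2*(9 - 8670))*(-197) = (2*(-8661))*(-197) = -17322*(-197) = 3412434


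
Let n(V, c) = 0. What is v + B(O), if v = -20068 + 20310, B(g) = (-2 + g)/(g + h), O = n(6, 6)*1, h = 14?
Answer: 1693/7 ≈ 241.86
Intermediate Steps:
O = 0 (O = 0*1 = 0)
B(g) = (-2 + g)/(14 + g) (B(g) = (-2 + g)/(g + 14) = (-2 + g)/(14 + g))
v = 242
v + B(O) = 242 + (-2 + 0)/(14 + 0) = 242 - 2/14 = 242 + (1/14)*(-2) = 242 - 1/7 = 1693/7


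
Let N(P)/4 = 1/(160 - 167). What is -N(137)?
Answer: 4/7 ≈ 0.57143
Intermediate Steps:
N(P) = -4/7 (N(P) = 4/(160 - 167) = 4/(-7) = 4*(-⅐) = -4/7)
-N(137) = -1*(-4/7) = 4/7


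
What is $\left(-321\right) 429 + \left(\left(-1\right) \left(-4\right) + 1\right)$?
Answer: $-137704$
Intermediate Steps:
$\left(-321\right) 429 + \left(\left(-1\right) \left(-4\right) + 1\right) = -137709 + \left(4 + 1\right) = -137709 + 5 = -137704$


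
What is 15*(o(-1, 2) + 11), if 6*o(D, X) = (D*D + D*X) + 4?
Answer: 345/2 ≈ 172.50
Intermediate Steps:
o(D, X) = 2/3 + D**2/6 + D*X/6 (o(D, X) = ((D*D + D*X) + 4)/6 = ((D**2 + D*X) + 4)/6 = (4 + D**2 + D*X)/6 = 2/3 + D**2/6 + D*X/6)
15*(o(-1, 2) + 11) = 15*((2/3 + (1/6)*(-1)**2 + (1/6)*(-1)*2) + 11) = 15*((2/3 + (1/6)*1 - 1/3) + 11) = 15*((2/3 + 1/6 - 1/3) + 11) = 15*(1/2 + 11) = 15*(23/2) = 345/2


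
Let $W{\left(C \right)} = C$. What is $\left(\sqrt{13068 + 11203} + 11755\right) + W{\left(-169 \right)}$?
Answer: $11586 + \sqrt{24271} \approx 11742.0$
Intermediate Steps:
$\left(\sqrt{13068 + 11203} + 11755\right) + W{\left(-169 \right)} = \left(\sqrt{13068 + 11203} + 11755\right) - 169 = \left(\sqrt{24271} + 11755\right) - 169 = \left(11755 + \sqrt{24271}\right) - 169 = 11586 + \sqrt{24271}$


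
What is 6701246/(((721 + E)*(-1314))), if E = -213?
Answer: -3350623/333756 ≈ -10.039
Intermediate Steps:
6701246/(((721 + E)*(-1314))) = 6701246/(((721 - 213)*(-1314))) = 6701246/((508*(-1314))) = 6701246/(-667512) = 6701246*(-1/667512) = -3350623/333756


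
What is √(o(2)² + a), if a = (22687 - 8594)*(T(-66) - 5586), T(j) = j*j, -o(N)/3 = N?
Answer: I*√17334354 ≈ 4163.5*I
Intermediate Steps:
o(N) = -3*N
T(j) = j²
a = -17334390 (a = (22687 - 8594)*((-66)² - 5586) = 14093*(4356 - 5586) = 14093*(-1230) = -17334390)
√(o(2)² + a) = √((-3*2)² - 17334390) = √((-6)² - 17334390) = √(36 - 17334390) = √(-17334354) = I*√17334354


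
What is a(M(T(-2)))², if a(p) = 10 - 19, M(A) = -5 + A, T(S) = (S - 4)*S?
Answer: 81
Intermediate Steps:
T(S) = S*(-4 + S) (T(S) = (-4 + S)*S = S*(-4 + S))
a(p) = -9
a(M(T(-2)))² = (-9)² = 81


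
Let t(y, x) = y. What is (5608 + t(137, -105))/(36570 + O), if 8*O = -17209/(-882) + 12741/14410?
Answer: 146033533800/929646411613 ≈ 0.15708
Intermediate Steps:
O = 64804813/25419240 (O = (-17209/(-882) + 12741/14410)/8 = (-17209*(-1/882) + 12741*(1/14410))/8 = (17209/882 + 12741/14410)/8 = (⅛)*(64804813/3177405) = 64804813/25419240 ≈ 2.5494)
(5608 + t(137, -105))/(36570 + O) = (5608 + 137)/(36570 + 64804813/25419240) = 5745/(929646411613/25419240) = 5745*(25419240/929646411613) = 146033533800/929646411613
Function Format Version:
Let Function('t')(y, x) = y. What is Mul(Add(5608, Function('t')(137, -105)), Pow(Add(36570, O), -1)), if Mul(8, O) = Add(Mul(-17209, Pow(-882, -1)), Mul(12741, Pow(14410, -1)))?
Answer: Rational(146033533800, 929646411613) ≈ 0.15708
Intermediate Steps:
O = Rational(64804813, 25419240) (O = Mul(Rational(1, 8), Add(Mul(-17209, Pow(-882, -1)), Mul(12741, Pow(14410, -1)))) = Mul(Rational(1, 8), Add(Mul(-17209, Rational(-1, 882)), Mul(12741, Rational(1, 14410)))) = Mul(Rational(1, 8), Add(Rational(17209, 882), Rational(12741, 14410))) = Mul(Rational(1, 8), Rational(64804813, 3177405)) = Rational(64804813, 25419240) ≈ 2.5494)
Mul(Add(5608, Function('t')(137, -105)), Pow(Add(36570, O), -1)) = Mul(Add(5608, 137), Pow(Add(36570, Rational(64804813, 25419240)), -1)) = Mul(5745, Pow(Rational(929646411613, 25419240), -1)) = Mul(5745, Rational(25419240, 929646411613)) = Rational(146033533800, 929646411613)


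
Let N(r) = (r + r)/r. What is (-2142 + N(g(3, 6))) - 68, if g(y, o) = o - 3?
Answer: -2208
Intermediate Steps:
g(y, o) = -3 + o
N(r) = 2 (N(r) = (2*r)/r = 2)
(-2142 + N(g(3, 6))) - 68 = (-2142 + 2) - 68 = -2140 - 68 = -2208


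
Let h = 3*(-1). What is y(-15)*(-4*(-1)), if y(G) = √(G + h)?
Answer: 12*I*√2 ≈ 16.971*I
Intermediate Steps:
h = -3
y(G) = √(-3 + G) (y(G) = √(G - 3) = √(-3 + G))
y(-15)*(-4*(-1)) = √(-3 - 15)*(-4*(-1)) = √(-18)*4 = (3*I*√2)*4 = 12*I*√2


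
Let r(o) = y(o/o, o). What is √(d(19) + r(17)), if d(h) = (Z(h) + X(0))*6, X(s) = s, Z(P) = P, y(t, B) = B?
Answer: √131 ≈ 11.446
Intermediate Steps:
r(o) = o
d(h) = 6*h (d(h) = (h + 0)*6 = h*6 = 6*h)
√(d(19) + r(17)) = √(6*19 + 17) = √(114 + 17) = √131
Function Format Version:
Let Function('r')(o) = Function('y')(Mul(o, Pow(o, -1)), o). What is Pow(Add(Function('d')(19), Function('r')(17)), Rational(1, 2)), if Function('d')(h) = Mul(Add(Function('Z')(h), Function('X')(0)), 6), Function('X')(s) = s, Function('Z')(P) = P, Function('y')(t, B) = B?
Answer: Pow(131, Rational(1, 2)) ≈ 11.446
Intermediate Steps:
Function('r')(o) = o
Function('d')(h) = Mul(6, h) (Function('d')(h) = Mul(Add(h, 0), 6) = Mul(h, 6) = Mul(6, h))
Pow(Add(Function('d')(19), Function('r')(17)), Rational(1, 2)) = Pow(Add(Mul(6, 19), 17), Rational(1, 2)) = Pow(Add(114, 17), Rational(1, 2)) = Pow(131, Rational(1, 2))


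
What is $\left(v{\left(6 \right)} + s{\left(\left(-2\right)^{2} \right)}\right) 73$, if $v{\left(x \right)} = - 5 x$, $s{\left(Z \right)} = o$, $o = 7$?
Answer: $-1679$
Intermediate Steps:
$s{\left(Z \right)} = 7$
$\left(v{\left(6 \right)} + s{\left(\left(-2\right)^{2} \right)}\right) 73 = \left(\left(-5\right) 6 + 7\right) 73 = \left(-30 + 7\right) 73 = \left(-23\right) 73 = -1679$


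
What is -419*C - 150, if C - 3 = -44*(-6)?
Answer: -112023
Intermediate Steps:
C = 267 (C = 3 - 44*(-6) = 3 + 264 = 267)
-419*C - 150 = -419*267 - 150 = -111873 - 150 = -112023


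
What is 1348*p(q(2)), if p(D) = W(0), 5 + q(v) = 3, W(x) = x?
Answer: 0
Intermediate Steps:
q(v) = -2 (q(v) = -5 + 3 = -2)
p(D) = 0
1348*p(q(2)) = 1348*0 = 0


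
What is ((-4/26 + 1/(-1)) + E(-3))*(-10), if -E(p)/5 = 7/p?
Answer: -4100/39 ≈ -105.13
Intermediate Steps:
E(p) = -35/p
((-4/26 + 1/(-1)) + E(-3))*(-10) = ((-4/26 + 1/(-1)) - 35/(-3))*(-10) = ((-4*1/26 + 1*(-1)) - 35*(-⅓))*(-10) = ((-2/13 - 1) + 35/3)*(-10) = (-15/13 + 35/3)*(-10) = (410/39)*(-10) = -4100/39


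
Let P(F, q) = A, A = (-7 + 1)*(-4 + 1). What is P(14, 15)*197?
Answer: 3546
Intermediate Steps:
A = 18 (A = -6*(-3) = 18)
P(F, q) = 18
P(14, 15)*197 = 18*197 = 3546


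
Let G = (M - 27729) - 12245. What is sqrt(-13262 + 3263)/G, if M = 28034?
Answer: -I*sqrt(1111)/3980 ≈ -0.0083748*I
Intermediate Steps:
G = -11940 (G = (28034 - 27729) - 12245 = 305 - 12245 = -11940)
sqrt(-13262 + 3263)/G = sqrt(-13262 + 3263)/(-11940) = sqrt(-9999)*(-1/11940) = (3*I*sqrt(1111))*(-1/11940) = -I*sqrt(1111)/3980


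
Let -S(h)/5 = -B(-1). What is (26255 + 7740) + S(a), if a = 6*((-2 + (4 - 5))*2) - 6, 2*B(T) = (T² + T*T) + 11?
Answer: 68055/2 ≈ 34028.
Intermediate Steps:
B(T) = 11/2 + T² (B(T) = ((T² + T*T) + 11)/2 = ((T² + T²) + 11)/2 = (2*T² + 11)/2 = (11 + 2*T²)/2 = 11/2 + T²)
a = -42 (a = 6*((-2 - 1)*2) - 6 = 6*(-3*2) - 6 = 6*(-6) - 6 = -36 - 6 = -42)
S(h) = 65/2 (S(h) = -(-5)*(11/2 + (-1)²) = -(-5)*(11/2 + 1) = -(-5)*13/2 = -5*(-13/2) = 65/2)
(26255 + 7740) + S(a) = (26255 + 7740) + 65/2 = 33995 + 65/2 = 68055/2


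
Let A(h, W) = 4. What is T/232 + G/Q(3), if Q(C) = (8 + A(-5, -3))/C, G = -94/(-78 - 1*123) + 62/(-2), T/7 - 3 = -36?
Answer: -402377/46632 ≈ -8.6288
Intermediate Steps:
T = -231 (T = 21 + 7*(-36) = 21 - 252 = -231)
G = -6137/201 (G = -94/(-78 - 123) + 62*(-1/2) = -94/(-201) - 31 = -94*(-1/201) - 31 = 94/201 - 31 = -6137/201 ≈ -30.532)
Q(C) = 12/C (Q(C) = (8 + 4)/C = 12/C)
T/232 + G/Q(3) = -231/232 - 6137/(201*(12/3)) = -231*1/232 - 6137/(201*(12*(1/3))) = -231/232 - 6137/201/4 = -231/232 - 6137/201*1/4 = -231/232 - 6137/804 = -402377/46632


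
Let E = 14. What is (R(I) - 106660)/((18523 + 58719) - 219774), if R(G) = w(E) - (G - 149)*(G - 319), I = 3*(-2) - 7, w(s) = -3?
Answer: 160447/142532 ≈ 1.1257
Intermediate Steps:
I = -13 (I = -6 - 7 = -13)
R(G) = -3 - (-319 + G)*(-149 + G) (R(G) = -3 - (G - 149)*(G - 319) = -3 - (-149 + G)*(-319 + G) = -3 - (-319 + G)*(-149 + G))
(R(I) - 106660)/((18523 + 58719) - 219774) = ((-47534 - 1*(-13)² + 468*(-13)) - 106660)/((18523 + 58719) - 219774) = ((-47534 - 1*169 - 6084) - 106660)/(77242 - 219774) = ((-47534 - 169 - 6084) - 106660)/(-142532) = (-53787 - 106660)*(-1/142532) = -160447*(-1/142532) = 160447/142532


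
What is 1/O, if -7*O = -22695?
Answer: 7/22695 ≈ 0.00030844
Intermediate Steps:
O = 22695/7 (O = -1/7*(-22695) = 22695/7 ≈ 3242.1)
1/O = 1/(22695/7) = 7/22695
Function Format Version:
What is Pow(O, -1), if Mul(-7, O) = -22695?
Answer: Rational(7, 22695) ≈ 0.00030844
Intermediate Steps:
O = Rational(22695, 7) (O = Mul(Rational(-1, 7), -22695) = Rational(22695, 7) ≈ 3242.1)
Pow(O, -1) = Pow(Rational(22695, 7), -1) = Rational(7, 22695)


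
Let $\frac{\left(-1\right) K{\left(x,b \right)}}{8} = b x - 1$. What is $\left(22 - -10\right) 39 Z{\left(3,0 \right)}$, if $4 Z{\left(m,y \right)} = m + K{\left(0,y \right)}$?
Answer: $3432$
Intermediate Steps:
$K{\left(x,b \right)} = 8 - 8 b x$ ($K{\left(x,b \right)} = - 8 \left(b x - 1\right) = - 8 \left(-1 + b x\right) = 8 - 8 b x$)
$Z{\left(m,y \right)} = 2 + \frac{m}{4}$ ($Z{\left(m,y \right)} = \frac{m - \left(-8 + 8 y 0\right)}{4} = \frac{m + \left(8 + 0\right)}{4} = \frac{m + 8}{4} = \frac{8 + m}{4} = 2 + \frac{m}{4}$)
$\left(22 - -10\right) 39 Z{\left(3,0 \right)} = \left(22 - -10\right) 39 \left(2 + \frac{1}{4} \cdot 3\right) = \left(22 + 10\right) 39 \left(2 + \frac{3}{4}\right) = 32 \cdot 39 \cdot \frac{11}{4} = 1248 \cdot \frac{11}{4} = 3432$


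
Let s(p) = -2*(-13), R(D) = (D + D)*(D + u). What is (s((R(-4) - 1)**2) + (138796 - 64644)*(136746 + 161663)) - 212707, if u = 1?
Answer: 22127411487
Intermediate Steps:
R(D) = 2*D*(1 + D) (R(D) = (D + D)*(D + 1) = (2*D)*(1 + D) = 2*D*(1 + D))
s(p) = 26
(s((R(-4) - 1)**2) + (138796 - 64644)*(136746 + 161663)) - 212707 = (26 + (138796 - 64644)*(136746 + 161663)) - 212707 = (26 + 74152*298409) - 212707 = (26 + 22127624168) - 212707 = 22127624194 - 212707 = 22127411487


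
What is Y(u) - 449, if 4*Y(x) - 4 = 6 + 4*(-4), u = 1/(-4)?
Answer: -901/2 ≈ -450.50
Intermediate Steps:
u = -1/4 ≈ -0.25000
Y(x) = -3/2 (Y(x) = 1 + (6 + 4*(-4))/4 = 1 + (6 - 16)/4 = 1 + (1/4)*(-10) = 1 - 5/2 = -3/2)
Y(u) - 449 = -3/2 - 449 = -901/2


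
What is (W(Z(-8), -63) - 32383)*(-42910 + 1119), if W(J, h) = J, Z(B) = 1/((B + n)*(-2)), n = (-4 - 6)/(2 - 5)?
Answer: 37892777311/28 ≈ 1.3533e+9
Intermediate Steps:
n = 10/3 (n = -10/(-3) = -10*(-1/3) = 10/3 ≈ 3.3333)
Z(B) = -1/(2*(10/3 + B)) (Z(B) = 1/((B + 10/3)*(-2)) = -1/2/(10/3 + B) = -1/(2*(10/3 + B)))
(W(Z(-8), -63) - 32383)*(-42910 + 1119) = (-3/(20 + 6*(-8)) - 32383)*(-42910 + 1119) = (-3/(20 - 48) - 32383)*(-41791) = (-3/(-28) - 32383)*(-41791) = (-3*(-1/28) - 32383)*(-41791) = (3/28 - 32383)*(-41791) = -906721/28*(-41791) = 37892777311/28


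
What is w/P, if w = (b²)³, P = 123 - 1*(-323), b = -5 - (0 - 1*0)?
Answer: 15625/446 ≈ 35.034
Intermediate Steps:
b = -5 (b = -5 - (0 + 0) = -5 - 1*0 = -5 + 0 = -5)
P = 446 (P = 123 + 323 = 446)
w = 15625 (w = ((-5)²)³ = 25³ = 15625)
w/P = 15625/446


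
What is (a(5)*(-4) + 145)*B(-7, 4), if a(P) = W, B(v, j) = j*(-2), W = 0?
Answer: -1160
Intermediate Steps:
B(v, j) = -2*j
a(P) = 0
(a(5)*(-4) + 145)*B(-7, 4) = (0*(-4) + 145)*(-2*4) = (0 + 145)*(-8) = 145*(-8) = -1160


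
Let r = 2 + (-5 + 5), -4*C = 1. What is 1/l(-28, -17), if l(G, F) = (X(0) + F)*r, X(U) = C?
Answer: -2/69 ≈ -0.028986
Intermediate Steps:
C = -¼ (C = -¼*1 = -¼ ≈ -0.25000)
X(U) = -¼
r = 2 (r = 2 + 0 = 2)
l(G, F) = -½ + 2*F (l(G, F) = (-¼ + F)*2 = -½ + 2*F)
1/l(-28, -17) = 1/(-½ + 2*(-17)) = 1/(-½ - 34) = 1/(-69/2) = -2/69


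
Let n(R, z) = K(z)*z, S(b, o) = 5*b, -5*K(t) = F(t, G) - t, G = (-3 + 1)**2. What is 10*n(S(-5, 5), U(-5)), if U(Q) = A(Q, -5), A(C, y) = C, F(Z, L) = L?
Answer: 90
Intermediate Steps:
G = 4 (G = (-2)**2 = 4)
K(t) = -4/5 + t/5 (K(t) = -(4 - t)/5 = -4/5 + t/5)
U(Q) = Q
n(R, z) = z*(-4/5 + z/5) (n(R, z) = (-4/5 + z/5)*z = z*(-4/5 + z/5))
10*n(S(-5, 5), U(-5)) = 10*((1/5)*(-5)*(-4 - 5)) = 10*((1/5)*(-5)*(-9)) = 10*9 = 90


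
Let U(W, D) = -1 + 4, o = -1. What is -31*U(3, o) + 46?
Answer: -47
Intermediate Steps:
U(W, D) = 3
-31*U(3, o) + 46 = -31*3 + 46 = -93 + 46 = -47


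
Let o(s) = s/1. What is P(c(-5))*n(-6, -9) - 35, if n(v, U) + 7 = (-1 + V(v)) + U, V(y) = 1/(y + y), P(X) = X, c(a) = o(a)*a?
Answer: -5545/12 ≈ -462.08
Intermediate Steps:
o(s) = s (o(s) = s*1 = s)
c(a) = a**2 (c(a) = a*a = a**2)
V(y) = 1/(2*y)
n(v, U) = -8 + U + 1/(2*v) (n(v, U) = -7 + ((-1 + 1/(2*v)) + U) = -7 + (-1 + U + 1/(2*v)) = -8 + U + 1/(2*v))
P(c(-5))*n(-6, -9) - 35 = (-5)**2*(-8 - 9 + (1/2)/(-6)) - 35 = 25*(-8 - 9 + (1/2)*(-1/6)) - 35 = 25*(-8 - 9 - 1/12) - 35 = 25*(-205/12) - 35 = -5125/12 - 35 = -5545/12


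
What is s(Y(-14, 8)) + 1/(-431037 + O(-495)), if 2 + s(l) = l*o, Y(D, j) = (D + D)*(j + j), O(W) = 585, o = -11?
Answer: 2120406551/430452 ≈ 4926.0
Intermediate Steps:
Y(D, j) = 4*D*j (Y(D, j) = (2*D)*(2*j) = 4*D*j)
s(l) = -2 - 11*l (s(l) = -2 + l*(-11) = -2 - 11*l)
s(Y(-14, 8)) + 1/(-431037 + O(-495)) = (-2 - 44*(-14)*8) + 1/(-431037 + 585) = (-2 - 11*(-448)) + 1/(-430452) = (-2 + 4928) - 1/430452 = 4926 - 1/430452 = 2120406551/430452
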